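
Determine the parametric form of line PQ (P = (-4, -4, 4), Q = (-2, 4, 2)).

Direction vector d = Q - P = (-2 + 4, 4 + 4, 2 - 4) = (2, 8, -2)
Parametric form r = P + t·d:
x = -4 + 2t, y = -4 + 8t, z = 4 - 2t

x = -4 + 2t, y = -4 + 8t, z = 4 - 2t


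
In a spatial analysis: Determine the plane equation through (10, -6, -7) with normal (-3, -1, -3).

The plane through P with normal n = (a, b, c) satisfies n·(r - P) = 0,
i.e. ax + by + cz = a·x₀ + b·y₀ + c·z₀.
d = (-3)·10 + (-1)·(-6) + (-3)·(-7)
  = -30 + 6 + 21
  = -3
Equation: -3x - y - 3z = -3

-3x - y - 3z = -3


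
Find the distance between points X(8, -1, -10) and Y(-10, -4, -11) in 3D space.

d = √[(x₂-x₁)² + (y₂-y₁)² + (z₂-z₁)²]
  = √[(-18)² + (-3)² + (-1)²]
  = √[324 + 9 + 1]
  = √334
  ≈ 18.28

18.28


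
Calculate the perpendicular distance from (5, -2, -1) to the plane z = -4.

distance = |a·x₀ + b·y₀ + c·z₀ - d| / √(a² + b² + c²)
  = |0·5 + 0·(-2) + 1·(-1) - (-4)| / √(0² + 0² + 1²)
  = |0 + 0 - 1 + 4| / √(0 + 0 + 1)
  = |3| / √1
  = 3 / 1
  ≈ 3

3


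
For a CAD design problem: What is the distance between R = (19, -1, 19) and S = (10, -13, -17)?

d = √[(x₂-x₁)² + (y₂-y₁)² + (z₂-z₁)²]
  = √[(-9)² + (-12)² + (-36)²]
  = √[81 + 144 + 1296]
  = √1521
  ≈ 39

39


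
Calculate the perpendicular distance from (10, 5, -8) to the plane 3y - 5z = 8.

distance = |a·x₀ + b·y₀ + c·z₀ - d| / √(a² + b² + c²)
  = |0·10 + 3·5 + (-5)·(-8) - 8| / √(0² + 3² + (-5)²)
  = |0 + 15 + 40 - 8| / √(0 + 9 + 25)
  = |47| / √34
  = 47 / 5.831
  ≈ 8.06

8.06


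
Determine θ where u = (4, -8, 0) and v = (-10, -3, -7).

u·v = 4·(-10) + (-8)·(-3) + 0·(-7) = -40 + 24 + 0 = -16
|u| = √(4² + (-8)² + 0²) = √80 ≈ 8.944
|v| = √((-10)² + (-3)² + (-7)²) = √158 ≈ 12.57
cos θ = (u·v)/(|u||v|) = -16/(8.944·12.57) ≈ -0.1423
θ = arccos(-0.1423) ≈ 98.18°

98.18°


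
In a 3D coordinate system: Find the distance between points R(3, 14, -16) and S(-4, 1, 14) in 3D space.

d = √[(x₂-x₁)² + (y₂-y₁)² + (z₂-z₁)²]
  = √[(-7)² + (-13)² + 30²]
  = √[49 + 169 + 900]
  = √1118
  ≈ 33.44

33.44


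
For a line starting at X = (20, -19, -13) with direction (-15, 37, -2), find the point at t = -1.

P(t) = X + t·d
  = (20 + (-15)·(-1), -19 + 37·(-1), -13 + (-2)·(-1))
  = (20 + 15, -19 - 37, -13 + 2)
  = (35, -56, -11)

(35, -56, -11)


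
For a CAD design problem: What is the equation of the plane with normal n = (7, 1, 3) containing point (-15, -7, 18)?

The plane through P with normal n = (a, b, c) satisfies n·(r - P) = 0,
i.e. ax + by + cz = a·x₀ + b·y₀ + c·z₀.
d = 7·(-15) + 1·(-7) + 3·18
  = -105 - 7 + 54
  = -58
Equation: 7x + y + 3z = -58

7x + y + 3z = -58


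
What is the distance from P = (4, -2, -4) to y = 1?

distance = |a·x₀ + b·y₀ + c·z₀ - d| / √(a² + b² + c²)
  = |0·4 + 1·(-2) + 0·(-4) - 1| / √(0² + 1² + 0²)
  = |0 - 2 + 0 - 1| / √(0 + 1 + 0)
  = |-3| / √1
  = 3 / 1
  ≈ 3

3


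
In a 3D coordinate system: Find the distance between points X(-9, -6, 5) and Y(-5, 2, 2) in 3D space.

d = √[(x₂-x₁)² + (y₂-y₁)² + (z₂-z₁)²]
  = √[4² + 8² + (-3)²]
  = √[16 + 64 + 9]
  = √89
  ≈ 9.434

9.434


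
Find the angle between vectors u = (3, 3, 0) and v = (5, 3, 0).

u·v = 3·5 + 3·3 + 0·0 = 15 + 9 + 0 = 24
|u| = √(3² + 3² + 0²) = √18 ≈ 4.243
|v| = √(5² + 3² + 0²) = √34 ≈ 5.831
cos θ = (u·v)/(|u||v|) = 24/(4.243·5.831) ≈ 0.9701
θ = arccos(0.9701) ≈ 14.04°

14.04°


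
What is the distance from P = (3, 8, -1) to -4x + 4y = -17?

distance = |a·x₀ + b·y₀ + c·z₀ - d| / √(a² + b² + c²)
  = |(-4)·3 + 4·8 + 0·(-1) - (-17)| / √((-4)² + 4² + 0²)
  = |-12 + 32 + 0 + 17| / √(16 + 16 + 0)
  = |37| / √32
  = 37 / 5.657
  ≈ 6.541

6.541


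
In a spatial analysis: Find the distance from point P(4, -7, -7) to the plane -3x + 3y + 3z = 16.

distance = |a·x₀ + b·y₀ + c·z₀ - d| / √(a² + b² + c²)
  = |(-3)·4 + 3·(-7) + 3·(-7) - 16| / √((-3)² + 3² + 3²)
  = |-12 - 21 - 21 - 16| / √(9 + 9 + 9)
  = |-70| / √27
  = 70 / 5.196
  ≈ 13.47

13.47


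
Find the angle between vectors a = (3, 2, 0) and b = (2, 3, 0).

a·b = 3·2 + 2·3 + 0·0 = 6 + 6 + 0 = 12
|a| = √(3² + 2² + 0²) = √13 ≈ 3.606
|b| = √(2² + 3² + 0²) = √13 ≈ 3.606
cos θ = (a·b)/(|a||b|) = 12/(3.606·3.606) ≈ 0.9231
θ = arccos(0.9231) ≈ 22.62°

22.62°


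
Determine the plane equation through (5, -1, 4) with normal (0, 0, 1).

The plane through P with normal n = (a, b, c) satisfies n·(r - P) = 0,
i.e. ax + by + cz = a·x₀ + b·y₀ + c·z₀.
d = 0·5 + 0·(-1) + 1·4
  = 0 + 0 + 4
  = 4
Equation: z = 4

z = 4


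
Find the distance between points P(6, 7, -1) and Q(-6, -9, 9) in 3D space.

d = √[(x₂-x₁)² + (y₂-y₁)² + (z₂-z₁)²]
  = √[(-12)² + (-16)² + 10²]
  = √[144 + 256 + 100]
  = √500
  ≈ 22.36

22.36


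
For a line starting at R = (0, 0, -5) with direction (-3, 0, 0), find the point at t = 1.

P(t) = R + t·d
  = (0 + (-3)·1, 0 + 0·1, -5 + 0·1)
  = (0 - 3, 0 + 0, -5 + 0)
  = (-3, 0, -5)

(-3, 0, -5)


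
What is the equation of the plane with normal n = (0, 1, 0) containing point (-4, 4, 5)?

The plane through P with normal n = (a, b, c) satisfies n·(r - P) = 0,
i.e. ax + by + cz = a·x₀ + b·y₀ + c·z₀.
d = 0·(-4) + 1·4 + 0·5
  = 0 + 4 + 0
  = 4
Equation: y = 4

y = 4


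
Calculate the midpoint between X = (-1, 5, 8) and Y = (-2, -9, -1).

M = ((x₁+x₂)/2, (y₁+y₂)/2, (z₁+z₂)/2)
  = ((-1 - 2)/2, (5 - 9)/2, (8 - 1)/2)
  = (-3/2, -4/2, 7/2)
  = (-1.5, -2, 3.5)

(-1.5, -2, 3.5)


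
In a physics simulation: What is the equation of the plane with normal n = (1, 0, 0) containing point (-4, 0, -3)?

The plane through P with normal n = (a, b, c) satisfies n·(r - P) = 0,
i.e. ax + by + cz = a·x₀ + b·y₀ + c·z₀.
d = 1·(-4) + 0·0 + 0·(-3)
  = -4 + 0 + 0
  = -4
Equation: x = -4

x = -4


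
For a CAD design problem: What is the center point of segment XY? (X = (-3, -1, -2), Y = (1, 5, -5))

M = ((x₁+x₂)/2, (y₁+y₂)/2, (z₁+z₂)/2)
  = ((-3 + 1)/2, (-1 + 5)/2, (-2 - 5)/2)
  = (-2/2, 4/2, -7/2)
  = (-1, 2, -3.5)

(-1, 2, -3.5)


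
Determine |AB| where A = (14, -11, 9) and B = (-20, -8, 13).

d = √[(x₂-x₁)² + (y₂-y₁)² + (z₂-z₁)²]
  = √[(-34)² + 3² + 4²]
  = √[1156 + 9 + 16]
  = √1181
  ≈ 34.37

34.37


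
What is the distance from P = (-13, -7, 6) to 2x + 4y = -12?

distance = |a·x₀ + b·y₀ + c·z₀ - d| / √(a² + b² + c²)
  = |2·(-13) + 4·(-7) + 0·6 - (-12)| / √(2² + 4² + 0²)
  = |-26 - 28 + 0 + 12| / √(4 + 16 + 0)
  = |-42| / √20
  = 42 / 4.472
  ≈ 9.391

9.391


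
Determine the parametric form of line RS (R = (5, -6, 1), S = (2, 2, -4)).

Direction vector d = S - R = (2 - 5, 2 + 6, -4 - 1) = (-3, 8, -5)
Parametric form r = R + t·d:
x = 5 - 3t, y = -6 + 8t, z = 1 - 5t

x = 5 - 3t, y = -6 + 8t, z = 1 - 5t


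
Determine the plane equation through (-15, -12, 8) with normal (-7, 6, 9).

The plane through P with normal n = (a, b, c) satisfies n·(r - P) = 0,
i.e. ax + by + cz = a·x₀ + b·y₀ + c·z₀.
d = (-7)·(-15) + 6·(-12) + 9·8
  = 105 - 72 + 72
  = 105
Equation: -7x + 6y + 9z = 105

-7x + 6y + 9z = 105


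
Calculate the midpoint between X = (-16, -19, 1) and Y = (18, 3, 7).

M = ((x₁+x₂)/2, (y₁+y₂)/2, (z₁+z₂)/2)
  = ((-16 + 18)/2, (-19 + 3)/2, (1 + 7)/2)
  = (2/2, -16/2, 8/2)
  = (1, -8, 4)

(1, -8, 4)


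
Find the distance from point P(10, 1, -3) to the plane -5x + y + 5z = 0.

distance = |a·x₀ + b·y₀ + c·z₀ - d| / √(a² + b² + c²)
  = |(-5)·10 + 1·1 + 5·(-3) - 0| / √((-5)² + 1² + 5²)
  = |-50 + 1 - 15 + 0| / √(25 + 1 + 25)
  = |-64| / √51
  = 64 / 7.141
  ≈ 8.962

8.962


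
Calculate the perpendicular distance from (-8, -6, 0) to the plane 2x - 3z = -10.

distance = |a·x₀ + b·y₀ + c·z₀ - d| / √(a² + b² + c²)
  = |2·(-8) + 0·(-6) + (-3)·0 - (-10)| / √(2² + 0² + (-3)²)
  = |-16 + 0 + 0 + 10| / √(4 + 0 + 9)
  = |-6| / √13
  = 6 / 3.606
  ≈ 1.664

1.664


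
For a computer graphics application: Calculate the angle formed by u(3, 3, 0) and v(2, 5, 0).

u·v = 3·2 + 3·5 + 0·0 = 6 + 15 + 0 = 21
|u| = √(3² + 3² + 0²) = √18 ≈ 4.243
|v| = √(2² + 5² + 0²) = √29 ≈ 5.385
cos θ = (u·v)/(|u||v|) = 21/(4.243·5.385) ≈ 0.9191
θ = arccos(0.9191) ≈ 23.2°

23.2°


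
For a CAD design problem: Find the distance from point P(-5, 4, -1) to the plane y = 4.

distance = |a·x₀ + b·y₀ + c·z₀ - d| / √(a² + b² + c²)
  = |0·(-5) + 1·4 + 0·(-1) - 4| / √(0² + 1² + 0²)
  = |0 + 4 + 0 - 4| / √(0 + 1 + 0)
  = |0| / √1
  = 0 / 1
  ≈ 0

0


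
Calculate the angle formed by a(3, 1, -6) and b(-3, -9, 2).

a·b = 3·(-3) + 1·(-9) + (-6)·2 = -9 - 9 - 12 = -30
|a| = √(3² + 1² + (-6)²) = √46 ≈ 6.782
|b| = √((-3)² + (-9)² + 2²) = √94 ≈ 9.695
cos θ = (a·b)/(|a||b|) = -30/(6.782·9.695) ≈ -0.4562
θ = arccos(-0.4562) ≈ 117.1°

117.1°


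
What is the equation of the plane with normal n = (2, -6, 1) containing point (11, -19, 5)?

The plane through P with normal n = (a, b, c) satisfies n·(r - P) = 0,
i.e. ax + by + cz = a·x₀ + b·y₀ + c·z₀.
d = 2·11 + (-6)·(-19) + 1·5
  = 22 + 114 + 5
  = 141
Equation: 2x - 6y + z = 141

2x - 6y + z = 141


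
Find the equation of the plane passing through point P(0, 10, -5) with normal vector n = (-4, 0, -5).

The plane through P with normal n = (a, b, c) satisfies n·(r - P) = 0,
i.e. ax + by + cz = a·x₀ + b·y₀ + c·z₀.
d = (-4)·0 + 0·10 + (-5)·(-5)
  = 0 + 0 + 25
  = 25
Equation: -4x - 5z = 25

-4x - 5z = 25


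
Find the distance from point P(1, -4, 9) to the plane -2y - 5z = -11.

distance = |a·x₀ + b·y₀ + c·z₀ - d| / √(a² + b² + c²)
  = |0·1 + (-2)·(-4) + (-5)·9 - (-11)| / √(0² + (-2)² + (-5)²)
  = |0 + 8 - 45 + 11| / √(0 + 4 + 25)
  = |-26| / √29
  = 26 / 5.385
  ≈ 4.828

4.828


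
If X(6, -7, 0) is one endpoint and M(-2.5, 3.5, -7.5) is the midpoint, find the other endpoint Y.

Y = 2M - X
  = (2·(-2.5) - 6, 2·3.5 - (-7), 2·(-7.5) - 0)
  = (-5 - 6, 7 + 7, -15 + 0)
  = (-11, 14, -15)

(-11, 14, -15)


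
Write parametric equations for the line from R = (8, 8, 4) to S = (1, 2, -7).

Direction vector d = S - R = (1 - 8, 2 - 8, -7 - 4) = (-7, -6, -11)
Parametric form r = R + t·d:
x = 8 - 7t, y = 8 - 6t, z = 4 - 11t

x = 8 - 7t, y = 8 - 6t, z = 4 - 11t


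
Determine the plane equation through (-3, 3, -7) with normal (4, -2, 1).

The plane through P with normal n = (a, b, c) satisfies n·(r - P) = 0,
i.e. ax + by + cz = a·x₀ + b·y₀ + c·z₀.
d = 4·(-3) + (-2)·3 + 1·(-7)
  = -12 - 6 - 7
  = -25
Equation: 4x - 2y + z = -25

4x - 2y + z = -25


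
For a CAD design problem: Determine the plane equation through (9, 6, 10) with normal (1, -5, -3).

The plane through P with normal n = (a, b, c) satisfies n·(r - P) = 0,
i.e. ax + by + cz = a·x₀ + b·y₀ + c·z₀.
d = 1·9 + (-5)·6 + (-3)·10
  = 9 - 30 - 30
  = -51
Equation: x - 5y - 3z = -51

x - 5y - 3z = -51


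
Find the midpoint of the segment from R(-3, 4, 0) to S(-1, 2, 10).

M = ((x₁+x₂)/2, (y₁+y₂)/2, (z₁+z₂)/2)
  = ((-3 - 1)/2, (4 + 2)/2, (0 + 10)/2)
  = (-4/2, 6/2, 10/2)
  = (-2, 3, 5)

(-2, 3, 5)


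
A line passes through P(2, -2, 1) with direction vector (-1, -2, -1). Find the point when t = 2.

P(t) = P + t·d
  = (2 + (-1)·2, -2 + (-2)·2, 1 + (-1)·2)
  = (2 - 2, -2 - 4, 1 - 2)
  = (0, -6, -1)

(0, -6, -1)


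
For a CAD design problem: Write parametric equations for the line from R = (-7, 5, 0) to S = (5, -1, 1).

Direction vector d = S - R = (5 + 7, -1 - 5, 1 + 0) = (12, -6, 1)
Parametric form r = R + t·d:
x = -7 + 12t, y = 5 - 6t, z = 0 + t

x = -7 + 12t, y = 5 - 6t, z = 0 + t


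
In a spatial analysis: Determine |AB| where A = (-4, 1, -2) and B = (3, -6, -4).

d = √[(x₂-x₁)² + (y₂-y₁)² + (z₂-z₁)²]
  = √[7² + (-7)² + (-2)²]
  = √[49 + 49 + 4]
  = √102
  ≈ 10.1

10.1


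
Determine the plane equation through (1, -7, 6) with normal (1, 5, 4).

The plane through P with normal n = (a, b, c) satisfies n·(r - P) = 0,
i.e. ax + by + cz = a·x₀ + b·y₀ + c·z₀.
d = 1·1 + 5·(-7) + 4·6
  = 1 - 35 + 24
  = -10
Equation: x + 5y + 4z = -10

x + 5y + 4z = -10


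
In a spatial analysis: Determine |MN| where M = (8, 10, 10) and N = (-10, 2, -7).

d = √[(x₂-x₁)² + (y₂-y₁)² + (z₂-z₁)²]
  = √[(-18)² + (-8)² + (-17)²]
  = √[324 + 64 + 289]
  = √677
  ≈ 26.02

26.02


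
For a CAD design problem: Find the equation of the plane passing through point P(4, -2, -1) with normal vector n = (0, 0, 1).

The plane through P with normal n = (a, b, c) satisfies n·(r - P) = 0,
i.e. ax + by + cz = a·x₀ + b·y₀ + c·z₀.
d = 0·4 + 0·(-2) + 1·(-1)
  = 0 + 0 - 1
  = -1
Equation: z = -1

z = -1


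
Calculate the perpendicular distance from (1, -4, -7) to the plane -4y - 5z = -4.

distance = |a·x₀ + b·y₀ + c·z₀ - d| / √(a² + b² + c²)
  = |0·1 + (-4)·(-4) + (-5)·(-7) - (-4)| / √(0² + (-4)² + (-5)²)
  = |0 + 16 + 35 + 4| / √(0 + 16 + 25)
  = |55| / √41
  = 55 / 6.403
  ≈ 8.59

8.59


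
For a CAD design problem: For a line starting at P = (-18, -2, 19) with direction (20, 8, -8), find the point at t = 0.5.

P(t) = P + t·d
  = (-18 + 20·0.5, -2 + 8·0.5, 19 + (-8)·0.5)
  = (-18 + 10, -2 + 4, 19 - 4)
  = (-8, 2, 15)

(-8, 2, 15)


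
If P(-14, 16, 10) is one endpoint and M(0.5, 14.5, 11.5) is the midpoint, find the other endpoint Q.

Q = 2M - P
  = (2·0.5 - (-14), 2·14.5 - 16, 2·11.5 - 10)
  = (1 + 14, 29 - 16, 23 - 10)
  = (15, 13, 13)

(15, 13, 13)


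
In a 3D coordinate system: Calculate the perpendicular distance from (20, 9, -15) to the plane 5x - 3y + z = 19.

distance = |a·x₀ + b·y₀ + c·z₀ - d| / √(a² + b² + c²)
  = |5·20 + (-3)·9 + 1·(-15) - 19| / √(5² + (-3)² + 1²)
  = |100 - 27 - 15 - 19| / √(25 + 9 + 1)
  = |39| / √35
  = 39 / 5.916
  ≈ 6.592

6.592


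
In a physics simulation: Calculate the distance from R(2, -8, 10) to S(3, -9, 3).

d = √[(x₂-x₁)² + (y₂-y₁)² + (z₂-z₁)²]
  = √[1² + (-1)² + (-7)²]
  = √[1 + 1 + 49]
  = √51
  ≈ 7.141

7.141


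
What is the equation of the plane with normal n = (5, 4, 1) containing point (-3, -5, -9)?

The plane through P with normal n = (a, b, c) satisfies n·(r - P) = 0,
i.e. ax + by + cz = a·x₀ + b·y₀ + c·z₀.
d = 5·(-3) + 4·(-5) + 1·(-9)
  = -15 - 20 - 9
  = -44
Equation: 5x + 4y + z = -44

5x + 4y + z = -44


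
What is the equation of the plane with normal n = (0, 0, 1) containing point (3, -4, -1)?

The plane through P with normal n = (a, b, c) satisfies n·(r - P) = 0,
i.e. ax + by + cz = a·x₀ + b·y₀ + c·z₀.
d = 0·3 + 0·(-4) + 1·(-1)
  = 0 + 0 - 1
  = -1
Equation: z = -1

z = -1


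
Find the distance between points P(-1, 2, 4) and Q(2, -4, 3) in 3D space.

d = √[(x₂-x₁)² + (y₂-y₁)² + (z₂-z₁)²]
  = √[3² + (-6)² + (-1)²]
  = √[9 + 36 + 1]
  = √46
  ≈ 6.782

6.782


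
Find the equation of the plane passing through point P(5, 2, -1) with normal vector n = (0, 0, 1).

The plane through P with normal n = (a, b, c) satisfies n·(r - P) = 0,
i.e. ax + by + cz = a·x₀ + b·y₀ + c·z₀.
d = 0·5 + 0·2 + 1·(-1)
  = 0 + 0 - 1
  = -1
Equation: z = -1

z = -1


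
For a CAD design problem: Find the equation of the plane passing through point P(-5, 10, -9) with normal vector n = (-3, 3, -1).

The plane through P with normal n = (a, b, c) satisfies n·(r - P) = 0,
i.e. ax + by + cz = a·x₀ + b·y₀ + c·z₀.
d = (-3)·(-5) + 3·10 + (-1)·(-9)
  = 15 + 30 + 9
  = 54
Equation: -3x + 3y - z = 54

-3x + 3y - z = 54


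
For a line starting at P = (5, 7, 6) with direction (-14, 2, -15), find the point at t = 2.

P(t) = P + t·d
  = (5 + (-14)·2, 7 + 2·2, 6 + (-15)·2)
  = (5 - 28, 7 + 4, 6 - 30)
  = (-23, 11, -24)

(-23, 11, -24)


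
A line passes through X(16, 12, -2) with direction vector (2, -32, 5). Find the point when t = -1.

P(t) = X + t·d
  = (16 + 2·(-1), 12 + (-32)·(-1), -2 + 5·(-1))
  = (16 - 2, 12 + 32, -2 - 5)
  = (14, 44, -7)

(14, 44, -7)


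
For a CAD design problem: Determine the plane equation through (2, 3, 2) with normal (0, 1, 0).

The plane through P with normal n = (a, b, c) satisfies n·(r - P) = 0,
i.e. ax + by + cz = a·x₀ + b·y₀ + c·z₀.
d = 0·2 + 1·3 + 0·2
  = 0 + 3 + 0
  = 3
Equation: y = 3

y = 3


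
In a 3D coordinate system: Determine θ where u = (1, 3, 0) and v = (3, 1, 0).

u·v = 1·3 + 3·1 + 0·0 = 3 + 3 + 0 = 6
|u| = √(1² + 3² + 0²) = √10 ≈ 3.162
|v| = √(3² + 1² + 0²) = √10 ≈ 3.162
cos θ = (u·v)/(|u||v|) = 6/(3.162·3.162) ≈ 0.6
θ = arccos(0.6) ≈ 53.13°

53.13°


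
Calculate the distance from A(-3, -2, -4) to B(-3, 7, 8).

d = √[(x₂-x₁)² + (y₂-y₁)² + (z₂-z₁)²]
  = √[0² + 9² + 12²]
  = √[0 + 81 + 144]
  = √225
  ≈ 15

15


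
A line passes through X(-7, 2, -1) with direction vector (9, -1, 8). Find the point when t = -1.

P(t) = X + t·d
  = (-7 + 9·(-1), 2 + (-1)·(-1), -1 + 8·(-1))
  = (-7 - 9, 2 + 1, -1 - 8)
  = (-16, 3, -9)

(-16, 3, -9)


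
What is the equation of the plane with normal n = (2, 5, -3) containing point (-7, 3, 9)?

The plane through P with normal n = (a, b, c) satisfies n·(r - P) = 0,
i.e. ax + by + cz = a·x₀ + b·y₀ + c·z₀.
d = 2·(-7) + 5·3 + (-3)·9
  = -14 + 15 - 27
  = -26
Equation: 2x + 5y - 3z = -26

2x + 5y - 3z = -26


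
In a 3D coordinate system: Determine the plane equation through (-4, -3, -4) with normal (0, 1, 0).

The plane through P with normal n = (a, b, c) satisfies n·(r - P) = 0,
i.e. ax + by + cz = a·x₀ + b·y₀ + c·z₀.
d = 0·(-4) + 1·(-3) + 0·(-4)
  = 0 - 3 + 0
  = -3
Equation: y = -3

y = -3


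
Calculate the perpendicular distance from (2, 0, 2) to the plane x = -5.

distance = |a·x₀ + b·y₀ + c·z₀ - d| / √(a² + b² + c²)
  = |1·2 + 0·0 + 0·2 - (-5)| / √(1² + 0² + 0²)
  = |2 + 0 + 0 + 5| / √(1 + 0 + 0)
  = |7| / √1
  = 7 / 1
  ≈ 7

7


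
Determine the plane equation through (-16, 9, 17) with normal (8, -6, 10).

The plane through P with normal n = (a, b, c) satisfies n·(r - P) = 0,
i.e. ax + by + cz = a·x₀ + b·y₀ + c·z₀.
d = 8·(-16) + (-6)·9 + 10·17
  = -128 - 54 + 170
  = -12
Equation: 8x - 6y + 10z = -12

8x - 6y + 10z = -12


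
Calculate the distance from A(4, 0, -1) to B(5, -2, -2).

d = √[(x₂-x₁)² + (y₂-y₁)² + (z₂-z₁)²]
  = √[1² + (-2)² + (-1)²]
  = √[1 + 4 + 1]
  = √6
  ≈ 2.449

2.449


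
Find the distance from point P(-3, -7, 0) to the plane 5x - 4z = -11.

distance = |a·x₀ + b·y₀ + c·z₀ - d| / √(a² + b² + c²)
  = |5·(-3) + 0·(-7) + (-4)·0 - (-11)| / √(5² + 0² + (-4)²)
  = |-15 + 0 + 0 + 11| / √(25 + 0 + 16)
  = |-4| / √41
  = 4 / 6.403
  ≈ 0.6247

0.6247


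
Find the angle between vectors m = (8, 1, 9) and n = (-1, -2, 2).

m·n = 8·(-1) + 1·(-2) + 9·2 = -8 - 2 + 18 = 8
|m| = √(8² + 1² + 9²) = √146 ≈ 12.08
|n| = √((-1)² + (-2)² + 2²) = √9 ≈ 3
cos θ = (m·n)/(|m||n|) = 8/(12.08·3) ≈ 0.2207
θ = arccos(0.2207) ≈ 77.25°

77.25°


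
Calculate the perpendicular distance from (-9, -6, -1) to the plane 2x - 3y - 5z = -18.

distance = |a·x₀ + b·y₀ + c·z₀ - d| / √(a² + b² + c²)
  = |2·(-9) + (-3)·(-6) + (-5)·(-1) - (-18)| / √(2² + (-3)² + (-5)²)
  = |-18 + 18 + 5 + 18| / √(4 + 9 + 25)
  = |23| / √38
  = 23 / 6.164
  ≈ 3.731

3.731


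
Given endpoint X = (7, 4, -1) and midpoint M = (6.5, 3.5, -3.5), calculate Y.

Y = 2M - X
  = (2·6.5 - 7, 2·3.5 - 4, 2·(-3.5) - (-1))
  = (13 - 7, 7 - 4, -7 + 1)
  = (6, 3, -6)

(6, 3, -6)


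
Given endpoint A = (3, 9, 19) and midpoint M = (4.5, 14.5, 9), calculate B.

B = 2M - A
  = (2·4.5 - 3, 2·14.5 - 9, 2·9 - 19)
  = (9 - 3, 29 - 9, 18 - 19)
  = (6, 20, -1)

(6, 20, -1)


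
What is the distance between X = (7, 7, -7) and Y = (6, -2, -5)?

d = √[(x₂-x₁)² + (y₂-y₁)² + (z₂-z₁)²]
  = √[(-1)² + (-9)² + 2²]
  = √[1 + 81 + 4]
  = √86
  ≈ 9.274

9.274


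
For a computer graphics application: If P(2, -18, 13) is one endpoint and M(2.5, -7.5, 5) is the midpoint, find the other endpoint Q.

Q = 2M - P
  = (2·2.5 - 2, 2·(-7.5) - (-18), 2·5 - 13)
  = (5 - 2, -15 + 18, 10 - 13)
  = (3, 3, -3)

(3, 3, -3)


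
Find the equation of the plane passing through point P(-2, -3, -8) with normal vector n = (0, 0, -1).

The plane through P with normal n = (a, b, c) satisfies n·(r - P) = 0,
i.e. ax + by + cz = a·x₀ + b·y₀ + c·z₀.
d = 0·(-2) + 0·(-3) + (-1)·(-8)
  = 0 + 0 + 8
  = 8
Equation: -z = 8

-z = 8


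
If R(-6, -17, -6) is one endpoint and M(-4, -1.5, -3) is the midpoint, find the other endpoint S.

S = 2M - R
  = (2·(-4) - (-6), 2·(-1.5) - (-17), 2·(-3) - (-6))
  = (-8 + 6, -3 + 17, -6 + 6)
  = (-2, 14, 0)

(-2, 14, 0)


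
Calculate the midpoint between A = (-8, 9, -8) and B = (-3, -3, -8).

M = ((x₁+x₂)/2, (y₁+y₂)/2, (z₁+z₂)/2)
  = ((-8 - 3)/2, (9 - 3)/2, (-8 - 8)/2)
  = (-11/2, 6/2, -16/2)
  = (-5.5, 3, -8)

(-5.5, 3, -8)


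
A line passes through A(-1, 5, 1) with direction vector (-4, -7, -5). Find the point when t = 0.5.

P(t) = A + t·d
  = (-1 + (-4)·0.5, 5 + (-7)·0.5, 1 + (-5)·0.5)
  = (-1 - 2, 5 - 3.5, 1 - 2.5)
  = (-3, 1.5, -1.5)

(-3, 1.5, -1.5)


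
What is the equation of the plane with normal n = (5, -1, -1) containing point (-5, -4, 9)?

The plane through P with normal n = (a, b, c) satisfies n·(r - P) = 0,
i.e. ax + by + cz = a·x₀ + b·y₀ + c·z₀.
d = 5·(-5) + (-1)·(-4) + (-1)·9
  = -25 + 4 - 9
  = -30
Equation: 5x - y - z = -30

5x - y - z = -30


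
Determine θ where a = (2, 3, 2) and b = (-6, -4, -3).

a·b = 2·(-6) + 3·(-4) + 2·(-3) = -12 - 12 - 6 = -30
|a| = √(2² + 3² + 2²) = √17 ≈ 4.123
|b| = √((-6)² + (-4)² + (-3)²) = √61 ≈ 7.81
cos θ = (a·b)/(|a||b|) = -30/(4.123·7.81) ≈ -0.9316
θ = arccos(-0.9316) ≈ 158.7°

158.7°


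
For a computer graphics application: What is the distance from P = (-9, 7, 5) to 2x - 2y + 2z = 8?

distance = |a·x₀ + b·y₀ + c·z₀ - d| / √(a² + b² + c²)
  = |2·(-9) + (-2)·7 + 2·5 - 8| / √(2² + (-2)² + 2²)
  = |-18 - 14 + 10 - 8| / √(4 + 4 + 4)
  = |-30| / √12
  = 30 / 3.464
  ≈ 8.66

8.66


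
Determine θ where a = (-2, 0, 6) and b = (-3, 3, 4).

a·b = (-2)·(-3) + 0·3 + 6·4 = 6 + 0 + 24 = 30
|a| = √((-2)² + 0² + 6²) = √40 ≈ 6.325
|b| = √((-3)² + 3² + 4²) = √34 ≈ 5.831
cos θ = (a·b)/(|a||b|) = 30/(6.325·5.831) ≈ 0.8135
θ = arccos(0.8135) ≈ 35.56°

35.56°


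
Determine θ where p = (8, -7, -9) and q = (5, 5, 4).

p·q = 8·5 + (-7)·5 + (-9)·4 = 40 - 35 - 36 = -31
|p| = √(8² + (-7)² + (-9)²) = √194 ≈ 13.93
|q| = √(5² + 5² + 4²) = √66 ≈ 8.124
cos θ = (p·q)/(|p||q|) = -31/(13.93·8.124) ≈ -0.274
θ = arccos(-0.274) ≈ 105.9°

105.9°


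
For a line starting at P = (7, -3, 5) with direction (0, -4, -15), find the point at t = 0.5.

P(t) = P + t·d
  = (7 + 0·0.5, -3 + (-4)·0.5, 5 + (-15)·0.5)
  = (7 + 0, -3 - 2, 5 - 7.5)
  = (7, -5, -2.5)

(7, -5, -2.5)


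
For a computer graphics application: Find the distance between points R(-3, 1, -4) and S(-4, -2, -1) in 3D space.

d = √[(x₂-x₁)² + (y₂-y₁)² + (z₂-z₁)²]
  = √[(-1)² + (-3)² + 3²]
  = √[1 + 9 + 9]
  = √19
  ≈ 4.359

4.359


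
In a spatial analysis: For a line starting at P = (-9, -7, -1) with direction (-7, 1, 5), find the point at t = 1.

P(t) = P + t·d
  = (-9 + (-7)·1, -7 + 1·1, -1 + 5·1)
  = (-9 - 7, -7 + 1, -1 + 5)
  = (-16, -6, 4)

(-16, -6, 4)


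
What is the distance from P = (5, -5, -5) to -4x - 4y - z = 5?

distance = |a·x₀ + b·y₀ + c·z₀ - d| / √(a² + b² + c²)
  = |(-4)·5 + (-4)·(-5) + (-1)·(-5) - 5| / √((-4)² + (-4)² + (-1)²)
  = |-20 + 20 + 5 - 5| / √(16 + 16 + 1)
  = |0| / √33
  = 0 / 5.745
  ≈ 0

0


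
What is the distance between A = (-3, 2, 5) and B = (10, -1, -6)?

d = √[(x₂-x₁)² + (y₂-y₁)² + (z₂-z₁)²]
  = √[13² + (-3)² + (-11)²]
  = √[169 + 9 + 121]
  = √299
  ≈ 17.29

17.29


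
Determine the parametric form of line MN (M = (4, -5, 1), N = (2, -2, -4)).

Direction vector d = N - M = (2 - 4, -2 + 5, -4 - 1) = (-2, 3, -5)
Parametric form r = M + t·d:
x = 4 - 2t, y = -5 + 3t, z = 1 - 5t

x = 4 - 2t, y = -5 + 3t, z = 1 - 5t


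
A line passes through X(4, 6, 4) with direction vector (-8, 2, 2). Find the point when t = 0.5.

P(t) = X + t·d
  = (4 + (-8)·0.5, 6 + 2·0.5, 4 + 2·0.5)
  = (4 - 4, 6 + 1, 4 + 1)
  = (0, 7, 5)

(0, 7, 5)


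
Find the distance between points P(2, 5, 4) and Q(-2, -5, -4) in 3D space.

d = √[(x₂-x₁)² + (y₂-y₁)² + (z₂-z₁)²]
  = √[(-4)² + (-10)² + (-8)²]
  = √[16 + 100 + 64]
  = √180
  ≈ 13.42

13.42


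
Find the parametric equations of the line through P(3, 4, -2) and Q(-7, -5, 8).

Direction vector d = Q - P = (-7 - 3, -5 - 4, 8 + 2) = (-10, -9, 10)
Parametric form r = P + t·d:
x = 3 - 10t, y = 4 - 9t, z = -2 + 10t

x = 3 - 10t, y = 4 - 9t, z = -2 + 10t


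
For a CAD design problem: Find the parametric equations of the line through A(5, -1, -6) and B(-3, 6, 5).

Direction vector d = B - A = (-3 - 5, 6 + 1, 5 + 6) = (-8, 7, 11)
Parametric form r = A + t·d:
x = 5 - 8t, y = -1 + 7t, z = -6 + 11t

x = 5 - 8t, y = -1 + 7t, z = -6 + 11t


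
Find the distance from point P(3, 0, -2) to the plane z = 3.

distance = |a·x₀ + b·y₀ + c·z₀ - d| / √(a² + b² + c²)
  = |0·3 + 0·0 + 1·(-2) - 3| / √(0² + 0² + 1²)
  = |0 + 0 - 2 - 3| / √(0 + 0 + 1)
  = |-5| / √1
  = 5 / 1
  ≈ 5

5


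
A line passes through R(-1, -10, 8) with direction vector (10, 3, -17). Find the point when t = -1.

P(t) = R + t·d
  = (-1 + 10·(-1), -10 + 3·(-1), 8 + (-17)·(-1))
  = (-1 - 10, -10 - 3, 8 + 17)
  = (-11, -13, 25)

(-11, -13, 25)


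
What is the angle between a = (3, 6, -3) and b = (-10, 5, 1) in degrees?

a·b = 3·(-10) + 6·5 + (-3)·1 = -30 + 30 - 3 = -3
|a| = √(3² + 6² + (-3)²) = √54 ≈ 7.348
|b| = √((-10)² + 5² + 1²) = √126 ≈ 11.22
cos θ = (a·b)/(|a||b|) = -3/(7.348·11.22) ≈ -0.03637
θ = arccos(-0.03637) ≈ 92.08°

92.08°


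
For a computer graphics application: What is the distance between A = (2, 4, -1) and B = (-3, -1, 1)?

d = √[(x₂-x₁)² + (y₂-y₁)² + (z₂-z₁)²]
  = √[(-5)² + (-5)² + 2²]
  = √[25 + 25 + 4]
  = √54
  ≈ 7.348

7.348


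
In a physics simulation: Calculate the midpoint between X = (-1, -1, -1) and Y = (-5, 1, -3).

M = ((x₁+x₂)/2, (y₁+y₂)/2, (z₁+z₂)/2)
  = ((-1 - 5)/2, (-1 + 1)/2, (-1 - 3)/2)
  = (-6/2, 0/2, -4/2)
  = (-3, 0, -2)

(-3, 0, -2)


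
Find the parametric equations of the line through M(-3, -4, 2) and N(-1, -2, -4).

Direction vector d = N - M = (-1 + 3, -2 + 4, -4 - 2) = (2, 2, -6)
Parametric form r = M + t·d:
x = -3 + 2t, y = -4 + 2t, z = 2 - 6t

x = -3 + 2t, y = -4 + 2t, z = 2 - 6t


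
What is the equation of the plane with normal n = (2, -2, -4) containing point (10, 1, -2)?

The plane through P with normal n = (a, b, c) satisfies n·(r - P) = 0,
i.e. ax + by + cz = a·x₀ + b·y₀ + c·z₀.
d = 2·10 + (-2)·1 + (-4)·(-2)
  = 20 - 2 + 8
  = 26
Equation: 2x - 2y - 4z = 26

2x - 2y - 4z = 26


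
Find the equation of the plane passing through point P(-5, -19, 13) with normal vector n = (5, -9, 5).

The plane through P with normal n = (a, b, c) satisfies n·(r - P) = 0,
i.e. ax + by + cz = a·x₀ + b·y₀ + c·z₀.
d = 5·(-5) + (-9)·(-19) + 5·13
  = -25 + 171 + 65
  = 211
Equation: 5x - 9y + 5z = 211

5x - 9y + 5z = 211


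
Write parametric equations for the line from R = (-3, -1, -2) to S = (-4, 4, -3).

Direction vector d = S - R = (-4 + 3, 4 + 1, -3 + 2) = (-1, 5, -1)
Parametric form r = R + t·d:
x = -3 - t, y = -1 + 5t, z = -2 - t

x = -3 - t, y = -1 + 5t, z = -2 - t


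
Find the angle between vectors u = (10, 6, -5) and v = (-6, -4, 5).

u·v = 10·(-6) + 6·(-4) + (-5)·5 = -60 - 24 - 25 = -109
|u| = √(10² + 6² + (-5)²) = √161 ≈ 12.69
|v| = √((-6)² + (-4)² + 5²) = √77 ≈ 8.775
cos θ = (u·v)/(|u||v|) = -109/(12.69·8.775) ≈ -0.979
θ = arccos(-0.979) ≈ 168.2°

168.2°


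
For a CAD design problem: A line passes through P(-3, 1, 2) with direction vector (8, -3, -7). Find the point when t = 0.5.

P(t) = P + t·d
  = (-3 + 8·0.5, 1 + (-3)·0.5, 2 + (-7)·0.5)
  = (-3 + 4, 1 - 1.5, 2 - 3.5)
  = (1, -0.5, -1.5)

(1, -0.5, -1.5)


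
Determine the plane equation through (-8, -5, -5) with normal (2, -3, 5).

The plane through P with normal n = (a, b, c) satisfies n·(r - P) = 0,
i.e. ax + by + cz = a·x₀ + b·y₀ + c·z₀.
d = 2·(-8) + (-3)·(-5) + 5·(-5)
  = -16 + 15 - 25
  = -26
Equation: 2x - 3y + 5z = -26

2x - 3y + 5z = -26


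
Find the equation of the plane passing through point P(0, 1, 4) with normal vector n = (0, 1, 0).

The plane through P with normal n = (a, b, c) satisfies n·(r - P) = 0,
i.e. ax + by + cz = a·x₀ + b·y₀ + c·z₀.
d = 0·0 + 1·1 + 0·4
  = 0 + 1 + 0
  = 1
Equation: y = 1

y = 1


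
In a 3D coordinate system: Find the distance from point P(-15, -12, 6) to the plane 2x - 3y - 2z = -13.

distance = |a·x₀ + b·y₀ + c·z₀ - d| / √(a² + b² + c²)
  = |2·(-15) + (-3)·(-12) + (-2)·6 - (-13)| / √(2² + (-3)² + (-2)²)
  = |-30 + 36 - 12 + 13| / √(4 + 9 + 4)
  = |7| / √17
  = 7 / 4.123
  ≈ 1.698

1.698


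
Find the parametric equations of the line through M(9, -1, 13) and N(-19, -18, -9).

Direction vector d = N - M = (-19 - 9, -18 + 1, -9 - 13) = (-28, -17, -22)
Parametric form r = M + t·d:
x = 9 - 28t, y = -1 - 17t, z = 13 - 22t

x = 9 - 28t, y = -1 - 17t, z = 13 - 22t


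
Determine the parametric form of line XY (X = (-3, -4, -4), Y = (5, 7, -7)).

Direction vector d = Y - X = (5 + 3, 7 + 4, -7 + 4) = (8, 11, -3)
Parametric form r = X + t·d:
x = -3 + 8t, y = -4 + 11t, z = -4 - 3t

x = -3 + 8t, y = -4 + 11t, z = -4 - 3t


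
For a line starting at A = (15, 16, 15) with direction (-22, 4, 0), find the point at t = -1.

P(t) = A + t·d
  = (15 + (-22)·(-1), 16 + 4·(-1), 15 + 0·(-1))
  = (15 + 22, 16 - 4, 15 + 0)
  = (37, 12, 15)

(37, 12, 15)


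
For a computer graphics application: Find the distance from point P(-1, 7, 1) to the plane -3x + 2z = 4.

distance = |a·x₀ + b·y₀ + c·z₀ - d| / √(a² + b² + c²)
  = |(-3)·(-1) + 0·7 + 2·1 - 4| / √((-3)² + 0² + 2²)
  = |3 + 0 + 2 - 4| / √(9 + 0 + 4)
  = |1| / √13
  = 1 / 3.606
  ≈ 0.2774

0.2774


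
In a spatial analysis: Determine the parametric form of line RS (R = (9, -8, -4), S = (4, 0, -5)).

Direction vector d = S - R = (4 - 9, 0 + 8, -5 + 4) = (-5, 8, -1)
Parametric form r = R + t·d:
x = 9 - 5t, y = -8 + 8t, z = -4 - t

x = 9 - 5t, y = -8 + 8t, z = -4 - t


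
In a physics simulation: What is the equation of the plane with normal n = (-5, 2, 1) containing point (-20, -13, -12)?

The plane through P with normal n = (a, b, c) satisfies n·(r - P) = 0,
i.e. ax + by + cz = a·x₀ + b·y₀ + c·z₀.
d = (-5)·(-20) + 2·(-13) + 1·(-12)
  = 100 - 26 - 12
  = 62
Equation: -5x + 2y + z = 62

-5x + 2y + z = 62


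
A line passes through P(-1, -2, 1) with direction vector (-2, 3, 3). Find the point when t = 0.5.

P(t) = P + t·d
  = (-1 + (-2)·0.5, -2 + 3·0.5, 1 + 3·0.5)
  = (-1 - 1, -2 + 1.5, 1 + 1.5)
  = (-2, -0.5, 2.5)

(-2, -0.5, 2.5)


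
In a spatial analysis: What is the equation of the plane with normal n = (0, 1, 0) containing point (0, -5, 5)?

The plane through P with normal n = (a, b, c) satisfies n·(r - P) = 0,
i.e. ax + by + cz = a·x₀ + b·y₀ + c·z₀.
d = 0·0 + 1·(-5) + 0·5
  = 0 - 5 + 0
  = -5
Equation: y = -5

y = -5


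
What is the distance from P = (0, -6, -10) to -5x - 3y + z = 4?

distance = |a·x₀ + b·y₀ + c·z₀ - d| / √(a² + b² + c²)
  = |(-5)·0 + (-3)·(-6) + 1·(-10) - 4| / √((-5)² + (-3)² + 1²)
  = |0 + 18 - 10 - 4| / √(25 + 9 + 1)
  = |4| / √35
  = 4 / 5.916
  ≈ 0.6761

0.6761


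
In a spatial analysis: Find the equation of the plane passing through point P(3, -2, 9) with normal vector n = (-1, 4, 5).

The plane through P with normal n = (a, b, c) satisfies n·(r - P) = 0,
i.e. ax + by + cz = a·x₀ + b·y₀ + c·z₀.
d = (-1)·3 + 4·(-2) + 5·9
  = -3 - 8 + 45
  = 34
Equation: -x + 4y + 5z = 34

-x + 4y + 5z = 34


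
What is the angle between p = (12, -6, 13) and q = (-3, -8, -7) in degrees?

p·q = 12·(-3) + (-6)·(-8) + 13·(-7) = -36 + 48 - 91 = -79
|p| = √(12² + (-6)² + 13²) = √349 ≈ 18.68
|q| = √((-3)² + (-8)² + (-7)²) = √122 ≈ 11.05
cos θ = (p·q)/(|p||q|) = -79/(18.68·11.05) ≈ -0.3829
θ = arccos(-0.3829) ≈ 112.5°

112.5°


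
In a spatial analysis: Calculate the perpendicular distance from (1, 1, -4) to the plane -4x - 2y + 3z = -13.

distance = |a·x₀ + b·y₀ + c·z₀ - d| / √(a² + b² + c²)
  = |(-4)·1 + (-2)·1 + 3·(-4) - (-13)| / √((-4)² + (-2)² + 3²)
  = |-4 - 2 - 12 + 13| / √(16 + 4 + 9)
  = |-5| / √29
  = 5 / 5.385
  ≈ 0.9285

0.9285


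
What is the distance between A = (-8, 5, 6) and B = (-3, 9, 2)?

d = √[(x₂-x₁)² + (y₂-y₁)² + (z₂-z₁)²]
  = √[5² + 4² + (-4)²]
  = √[25 + 16 + 16]
  = √57
  ≈ 7.55

7.55


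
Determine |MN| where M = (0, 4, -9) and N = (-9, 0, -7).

d = √[(x₂-x₁)² + (y₂-y₁)² + (z₂-z₁)²]
  = √[(-9)² + (-4)² + 2²]
  = √[81 + 16 + 4]
  = √101
  ≈ 10.05

10.05


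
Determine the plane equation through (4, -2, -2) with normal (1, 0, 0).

The plane through P with normal n = (a, b, c) satisfies n·(r - P) = 0,
i.e. ax + by + cz = a·x₀ + b·y₀ + c·z₀.
d = 1·4 + 0·(-2) + 0·(-2)
  = 4 + 0 + 0
  = 4
Equation: x = 4

x = 4


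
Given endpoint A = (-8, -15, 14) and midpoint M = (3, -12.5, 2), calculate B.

B = 2M - A
  = (2·3 - (-8), 2·(-12.5) - (-15), 2·2 - 14)
  = (6 + 8, -25 + 15, 4 - 14)
  = (14, -10, -10)

(14, -10, -10)


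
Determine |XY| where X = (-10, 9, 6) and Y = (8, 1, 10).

d = √[(x₂-x₁)² + (y₂-y₁)² + (z₂-z₁)²]
  = √[18² + (-8)² + 4²]
  = √[324 + 64 + 16]
  = √404
  ≈ 20.1

20.1


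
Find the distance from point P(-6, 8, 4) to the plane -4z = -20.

distance = |a·x₀ + b·y₀ + c·z₀ - d| / √(a² + b² + c²)
  = |0·(-6) + 0·8 + (-4)·4 - (-20)| / √(0² + 0² + (-4)²)
  = |0 + 0 - 16 + 20| / √(0 + 0 + 16)
  = |4| / √16
  = 4 / 4
  ≈ 1

1


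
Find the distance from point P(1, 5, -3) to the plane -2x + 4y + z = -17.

distance = |a·x₀ + b·y₀ + c·z₀ - d| / √(a² + b² + c²)
  = |(-2)·1 + 4·5 + 1·(-3) - (-17)| / √((-2)² + 4² + 1²)
  = |-2 + 20 - 3 + 17| / √(4 + 16 + 1)
  = |32| / √21
  = 32 / 4.583
  ≈ 6.983

6.983


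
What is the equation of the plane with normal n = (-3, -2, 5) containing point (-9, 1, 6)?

The plane through P with normal n = (a, b, c) satisfies n·(r - P) = 0,
i.e. ax + by + cz = a·x₀ + b·y₀ + c·z₀.
d = (-3)·(-9) + (-2)·1 + 5·6
  = 27 - 2 + 30
  = 55
Equation: -3x - 2y + 5z = 55

-3x - 2y + 5z = 55


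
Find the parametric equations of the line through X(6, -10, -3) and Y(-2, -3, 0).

Direction vector d = Y - X = (-2 - 6, -3 + 10, 0 + 3) = (-8, 7, 3)
Parametric form r = X + t·d:
x = 6 - 8t, y = -10 + 7t, z = -3 + 3t

x = 6 - 8t, y = -10 + 7t, z = -3 + 3t


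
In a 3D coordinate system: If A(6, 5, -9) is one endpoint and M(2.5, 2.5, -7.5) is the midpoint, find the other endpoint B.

B = 2M - A
  = (2·2.5 - 6, 2·2.5 - 5, 2·(-7.5) - (-9))
  = (5 - 6, 5 - 5, -15 + 9)
  = (-1, 0, -6)

(-1, 0, -6)


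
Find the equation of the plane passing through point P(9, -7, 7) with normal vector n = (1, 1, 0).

The plane through P with normal n = (a, b, c) satisfies n·(r - P) = 0,
i.e. ax + by + cz = a·x₀ + b·y₀ + c·z₀.
d = 1·9 + 1·(-7) + 0·7
  = 9 - 7 + 0
  = 2
Equation: x + y = 2

x + y = 2


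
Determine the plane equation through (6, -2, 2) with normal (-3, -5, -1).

The plane through P with normal n = (a, b, c) satisfies n·(r - P) = 0,
i.e. ax + by + cz = a·x₀ + b·y₀ + c·z₀.
d = (-3)·6 + (-5)·(-2) + (-1)·2
  = -18 + 10 - 2
  = -10
Equation: -3x - 5y - z = -10

-3x - 5y - z = -10


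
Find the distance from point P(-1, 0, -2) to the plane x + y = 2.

distance = |a·x₀ + b·y₀ + c·z₀ - d| / √(a² + b² + c²)
  = |1·(-1) + 1·0 + 0·(-2) - 2| / √(1² + 1² + 0²)
  = |-1 + 0 + 0 - 2| / √(1 + 1 + 0)
  = |-3| / √2
  = 3 / 1.414
  ≈ 2.121

2.121


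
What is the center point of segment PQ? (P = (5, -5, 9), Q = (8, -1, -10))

M = ((x₁+x₂)/2, (y₁+y₂)/2, (z₁+z₂)/2)
  = ((5 + 8)/2, (-5 - 1)/2, (9 - 10)/2)
  = (13/2, -6/2, -1/2)
  = (6.5, -3, -0.5)

(6.5, -3, -0.5)


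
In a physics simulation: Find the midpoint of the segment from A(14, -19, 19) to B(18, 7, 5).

M = ((x₁+x₂)/2, (y₁+y₂)/2, (z₁+z₂)/2)
  = ((14 + 18)/2, (-19 + 7)/2, (19 + 5)/2)
  = (32/2, -12/2, 24/2)
  = (16, -6, 12)

(16, -6, 12)


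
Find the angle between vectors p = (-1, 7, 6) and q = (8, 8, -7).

p·q = (-1)·8 + 7·8 + 6·(-7) = -8 + 56 - 42 = 6
|p| = √((-1)² + 7² + 6²) = √86 ≈ 9.274
|q| = √(8² + 8² + (-7)²) = √177 ≈ 13.3
cos θ = (p·q)/(|p||q|) = 6/(9.274·13.3) ≈ 0.04863
θ = arccos(0.04863) ≈ 87.21°

87.21°


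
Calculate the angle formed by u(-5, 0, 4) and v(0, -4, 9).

u·v = (-5)·0 + 0·(-4) + 4·9 = 0 + 0 + 36 = 36
|u| = √((-5)² + 0² + 4²) = √41 ≈ 6.403
|v| = √(0² + (-4)² + 9²) = √97 ≈ 9.849
cos θ = (u·v)/(|u||v|) = 36/(6.403·9.849) ≈ 0.5709
θ = arccos(0.5709) ≈ 55.19°

55.19°


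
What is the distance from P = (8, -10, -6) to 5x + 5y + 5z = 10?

distance = |a·x₀ + b·y₀ + c·z₀ - d| / √(a² + b² + c²)
  = |5·8 + 5·(-10) + 5·(-6) - 10| / √(5² + 5² + 5²)
  = |40 - 50 - 30 - 10| / √(25 + 25 + 25)
  = |-50| / √75
  = 50 / 8.66
  ≈ 5.774

5.774


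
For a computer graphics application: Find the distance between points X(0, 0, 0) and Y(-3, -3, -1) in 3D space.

d = √[(x₂-x₁)² + (y₂-y₁)² + (z₂-z₁)²]
  = √[(-3)² + (-3)² + (-1)²]
  = √[9 + 9 + 1]
  = √19
  ≈ 4.359

4.359


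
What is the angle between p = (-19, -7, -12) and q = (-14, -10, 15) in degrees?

p·q = (-19)·(-14) + (-7)·(-10) + (-12)·15 = 266 + 70 - 180 = 156
|p| = √((-19)² + (-7)² + (-12)²) = √554 ≈ 23.54
|q| = √((-14)² + (-10)² + 15²) = √521 ≈ 22.83
cos θ = (p·q)/(|p||q|) = 156/(23.54·22.83) ≈ 0.2904
θ = arccos(0.2904) ≈ 73.12°

73.12°


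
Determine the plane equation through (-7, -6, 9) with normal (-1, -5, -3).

The plane through P with normal n = (a, b, c) satisfies n·(r - P) = 0,
i.e. ax + by + cz = a·x₀ + b·y₀ + c·z₀.
d = (-1)·(-7) + (-5)·(-6) + (-3)·9
  = 7 + 30 - 27
  = 10
Equation: -x - 5y - 3z = 10

-x - 5y - 3z = 10


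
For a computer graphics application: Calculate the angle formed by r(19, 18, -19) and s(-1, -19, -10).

r·s = 19·(-1) + 18·(-19) + (-19)·(-10) = -19 - 342 + 190 = -171
|r| = √(19² + 18² + (-19)²) = √1046 ≈ 32.34
|s| = √((-1)² + (-19)² + (-10)²) = √462 ≈ 21.49
cos θ = (r·s)/(|r||s|) = -171/(32.34·21.49) ≈ -0.246
θ = arccos(-0.246) ≈ 104.2°

104.2°
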